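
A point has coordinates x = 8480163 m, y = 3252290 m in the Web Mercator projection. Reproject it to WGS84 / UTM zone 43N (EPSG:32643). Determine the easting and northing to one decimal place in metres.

E 615859.4 m, N 3100675.7 m

Web Mercator inverse (R = 6378137 m) → φ = 28.02629982°, λ = 76.17860035°.
UTM 43N forward: E = 615859.409 m, N = 3100675.717 m.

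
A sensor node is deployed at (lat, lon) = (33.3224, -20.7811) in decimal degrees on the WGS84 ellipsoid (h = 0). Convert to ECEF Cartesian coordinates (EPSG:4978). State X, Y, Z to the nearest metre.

WGS84: a = 6378137 m, e² = 0.006694380; N(φ) = a/√(1−e²sin²φ) = 6384589.535 m.
X = (N+h)·cosφ·cosλ = 4987841.222 m; Y = (N+h)·cosφ·sinλ = -1892820.636 m; Z = (N(1−e²)+h)·sinφ = 3483891.636 m.

X 4987841 m, Y -1892821 m, Z 3483892 m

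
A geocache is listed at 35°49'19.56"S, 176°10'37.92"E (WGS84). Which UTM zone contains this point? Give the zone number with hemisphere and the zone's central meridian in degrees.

UTM zone = ⌊(λ + 180)/6⌋ + 1; 176.1772° ∈ [174°, 180°) → zone 60.
Hemisphere: S (φ < 0).
Central meridian λ₀ = 6×60 − 183 = 177°.

Zone 60S, central meridian 177°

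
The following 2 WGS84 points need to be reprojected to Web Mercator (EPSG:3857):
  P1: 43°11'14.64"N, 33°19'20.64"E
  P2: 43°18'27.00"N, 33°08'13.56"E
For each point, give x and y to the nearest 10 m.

Web Mercator: x = R·λ, y = R·ln tan(π/4+φ/2), R = 6378137 m.
P1 (43.1874°, 33.3224°) → (3709432.600, 5340539.677) m.
P2 (43.3075°, 33.1371°) → (3688805.098, 5358894.222) m.

P1: x 3709430 m, y 5340540 m; P2: x 3688810 m, y 5358890 m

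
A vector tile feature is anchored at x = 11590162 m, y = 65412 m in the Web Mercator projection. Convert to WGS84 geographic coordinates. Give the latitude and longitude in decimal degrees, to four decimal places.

lat 0.5876°, lon 104.1162°

R = 6378137 m. λ = x/R = 104.11619670°.
φ = 2·arctan(exp(y/R)) − 90° = 2·arctan(1.01031) − 90° = 0.58759569°.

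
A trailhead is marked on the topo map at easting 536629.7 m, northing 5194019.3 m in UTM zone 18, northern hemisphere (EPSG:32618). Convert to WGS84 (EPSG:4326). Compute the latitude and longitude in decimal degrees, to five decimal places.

Zone 18N: λ₀ = -75°, k₀ = 0.9996, false easting 500000 m.
Meridian distance M = (N − FN)/k₀ = 5196097.7 m.
Inverse transverse Mercator on WGS84 gives φ = 46.89869956°, λ = -74.51910020°.

lat 46.89870°, lon -74.51910°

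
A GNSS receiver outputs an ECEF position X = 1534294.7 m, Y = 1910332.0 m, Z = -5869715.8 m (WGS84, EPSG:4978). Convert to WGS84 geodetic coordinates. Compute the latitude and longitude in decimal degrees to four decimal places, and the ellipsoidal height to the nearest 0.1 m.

λ = atan2(Y, X) = 51.23010025°; p = √(X²+Y²) = 2450189.5 m.
Bowring's method on WGS84 (a = 6378137 m, b = 6356752.314 m) gives φ = -67.47940013°, h = 669.106 m.

lat -67.4794°, lon 51.2301°, h 669.1 m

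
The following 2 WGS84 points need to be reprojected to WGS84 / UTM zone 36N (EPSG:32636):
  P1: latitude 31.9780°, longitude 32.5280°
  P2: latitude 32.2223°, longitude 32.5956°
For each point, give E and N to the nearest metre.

UTM zone 36N: λ₀ = 33°, k₀ = 0.9996.
P1 (31.9780°, 32.5280°) → (455406.212, 3538094.441) m.
P2 (32.2223°, 32.5956°) → (461894.569, 3565148.108) m.

P1: E 455406 m, N 3538094 m; P2: E 461895 m, N 3565148 m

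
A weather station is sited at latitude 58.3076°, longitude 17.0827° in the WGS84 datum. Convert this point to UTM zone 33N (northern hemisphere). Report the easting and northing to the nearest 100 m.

Zone 33 central meridian λ₀ = 6×33 − 183 = 15°; Δλ = +2.0827°.
Transverse Mercator on WGS84 with k₀ = 0.9996 gives E = 622037.239 m, N = 6464844.650 m.

E 622000 m, N 6464800 m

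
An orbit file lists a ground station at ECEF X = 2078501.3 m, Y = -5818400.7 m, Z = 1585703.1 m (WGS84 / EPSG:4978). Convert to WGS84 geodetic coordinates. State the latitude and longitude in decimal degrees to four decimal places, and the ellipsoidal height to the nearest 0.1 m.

lat 14.4871°, lon -70.3418°, h 1937.4 m

λ = atan2(Y, X) = -70.34180020°; p = √(X²+Y²) = 6178507.5 m.
Bowring's method on WGS84 (a = 6378137 m, b = 6356752.314 m) gives φ = 14.48710026°, h = 1937.424 m.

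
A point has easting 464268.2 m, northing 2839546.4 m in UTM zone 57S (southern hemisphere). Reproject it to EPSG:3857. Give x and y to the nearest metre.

x 17616788 m, y -9495334 m

Unproject from UTM 57S (λ₀ = 159°) → φ = -64.56740019°, λ = 158.25429901°.
Web Mercator (R = 6378137 m): x = 17616787.982 m, y = -9495334.445 m.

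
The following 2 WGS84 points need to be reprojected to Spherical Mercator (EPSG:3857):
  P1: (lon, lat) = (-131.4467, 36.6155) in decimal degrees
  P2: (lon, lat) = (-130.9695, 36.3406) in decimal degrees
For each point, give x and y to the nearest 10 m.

P1: x -14632580 m, y 4385650 m; P2: x -14579460 m, y 4347590 m

Web Mercator: x = R·λ, y = R·ln tan(π/4+φ/2), R = 6378137 m.
P1 (36.6155°, -131.4467°) → (-14632579.710, 4385647.103) m.
P2 (36.3406°, -130.9695°) → (-14579458.049, 4347589.184) m.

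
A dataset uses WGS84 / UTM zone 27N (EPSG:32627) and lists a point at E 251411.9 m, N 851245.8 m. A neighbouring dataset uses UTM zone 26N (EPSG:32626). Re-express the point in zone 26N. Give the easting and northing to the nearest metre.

UTM 27N → geographic: φ = 7.69509996°, λ = -23.25359972°.
UTM 26N (λ₀ = -27°) forward: E = 913437.242 m, N = 852402.776 m.

E 913437 m, N 852403 m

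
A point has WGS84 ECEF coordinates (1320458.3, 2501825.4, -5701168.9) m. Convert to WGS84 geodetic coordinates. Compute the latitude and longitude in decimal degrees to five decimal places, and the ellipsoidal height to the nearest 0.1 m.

lat -63.76230°, lon 62.17500°, h 3477.5 m

λ = atan2(Y, X) = 62.17499995°; p = √(X²+Y²) = 2828911.5 m.
Bowring's method on WGS84 (a = 6378137 m, b = 6356752.314 m) gives φ = -63.76229974°, h = 3477.477 m.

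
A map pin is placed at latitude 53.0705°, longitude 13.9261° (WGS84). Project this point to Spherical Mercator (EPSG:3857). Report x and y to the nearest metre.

x 1550246 m, y 6996049 m

Web Mercator is spherical with R = a = 6378137 m.
x = R·λ = 6378137 × 0.243056297 = 1550246.361 m.
y = R·ln tan(π/4 + φ/2) = 6378137 × 1.096879727 = 6996049.174 m.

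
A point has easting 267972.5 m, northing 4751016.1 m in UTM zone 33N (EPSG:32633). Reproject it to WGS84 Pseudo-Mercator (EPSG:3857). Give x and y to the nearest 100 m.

Unproject from UTM 33N (λ₀ = 15°) → φ = 42.87649957°, λ = 12.15909988°.
Web Mercator (R = 6378137 m): x = 1353544.807 m, y = 5293192.674 m.

x 1353500 m, y 5293200 m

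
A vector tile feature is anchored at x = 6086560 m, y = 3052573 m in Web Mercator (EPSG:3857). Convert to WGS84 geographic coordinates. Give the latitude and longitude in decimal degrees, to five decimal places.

R = 6378137 m. λ = x/R = 54.67649876°.
φ = 2·arctan(exp(y/R)) − 90° = 2·arctan(1.61381) − 90° = 26.43109806°.

lat 26.43110°, lon 54.67650°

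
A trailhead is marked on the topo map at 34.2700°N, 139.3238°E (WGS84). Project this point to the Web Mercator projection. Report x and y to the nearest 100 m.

x 15509500 m, y 4065100 m

Web Mercator is spherical with R = a = 6378137 m.
x = R·λ = 6378137 × 2.431659036 = 15509454.471 m.
y = R·ln tan(π/4 + φ/2) = 6378137 × 0.637351362 = 4065114.305 m.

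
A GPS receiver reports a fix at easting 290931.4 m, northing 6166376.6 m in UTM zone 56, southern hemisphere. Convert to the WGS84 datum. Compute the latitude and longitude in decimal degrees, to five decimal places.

Zone 56S: λ₀ = 153°, k₀ = 0.9996, false easting 500000 m, false northing 10000000 m.
Meridian distance M = (N − FN)/k₀ = -3835157.5 m.
Inverse transverse Mercator on WGS84 gives φ = -34.62319973°, λ = 150.71949953°.

lat -34.62320°, lon 150.71950°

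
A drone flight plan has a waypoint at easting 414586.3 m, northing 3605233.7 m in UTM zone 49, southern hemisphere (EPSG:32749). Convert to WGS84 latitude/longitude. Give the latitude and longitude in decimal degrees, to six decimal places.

Zone 49S: λ₀ = 111°, k₀ = 0.9996, false easting 500000 m, false northing 10000000 m.
Meridian distance M = (N − FN)/k₀ = -6397325.2 m.
Inverse transverse Mercator on WGS84 gives φ = -57.68700000°, λ = 109.56739949°.

lat -57.687000°, lon 109.567399°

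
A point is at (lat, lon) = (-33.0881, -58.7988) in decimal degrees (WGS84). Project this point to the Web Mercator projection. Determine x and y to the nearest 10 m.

Web Mercator is spherical with R = a = 6378137 m.
x = R·λ = 6378137 × -1.026232656 = -6545452.475 m.
y = R·ln tan(π/4 + φ/2) = 6378137 × -0.612561883 = -3907003.612 m.

x -6545450 m, y -3907000 m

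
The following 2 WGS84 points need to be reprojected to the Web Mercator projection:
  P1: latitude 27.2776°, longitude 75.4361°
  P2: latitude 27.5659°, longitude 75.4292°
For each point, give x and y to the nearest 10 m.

Web Mercator: x = R·λ, y = R·ln tan(π/4+φ/2), R = 6378137 m.
P1 (27.2776°, 75.4361°) → (8397508.239, 3158197.217) m.
P2 (27.5659°, 75.4292°) → (8396740.135, 3194353.135) m.

P1: x 8397510 m, y 3158200 m; P2: x 8396740 m, y 3194350 m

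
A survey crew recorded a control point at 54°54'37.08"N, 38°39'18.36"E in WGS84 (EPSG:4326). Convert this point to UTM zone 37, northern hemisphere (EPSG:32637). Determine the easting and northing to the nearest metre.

E 477888 m, N 6084864 m

Zone 37 central meridian λ₀ = 6×37 − 183 = 39°; Δλ = -0.3449°.
Transverse Mercator on WGS84 with k₀ = 0.9996 gives E = 477888.106 m, N = 6084864.226 m.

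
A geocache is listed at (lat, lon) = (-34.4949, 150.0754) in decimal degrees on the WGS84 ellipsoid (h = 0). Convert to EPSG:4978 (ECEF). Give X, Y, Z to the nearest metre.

X -4560799 m, Y 2625182 m, Z -3591826 m

WGS84: a = 6378137 m, e² = 0.006694380; N(φ) = a/√(1−e²sin²φ) = 6384995.321 m.
X = (N+h)·cosφ·cosλ = -4560799.321 m; Y = (N+h)·cosφ·sinλ = 2625182.236 m; Z = (N(1−e²)+h)·sinφ = -3591825.677 m.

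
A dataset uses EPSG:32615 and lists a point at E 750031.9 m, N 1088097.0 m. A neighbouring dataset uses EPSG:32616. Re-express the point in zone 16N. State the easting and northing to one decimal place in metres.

UTM 15N → geographic: φ = 9.83569970°, λ = -90.72030014°.
UTM 16N (λ₀ = -87°) forward: E = 91796.664 m, N = 1089513.198 m.

E 91796.7 m, N 1089513.2 m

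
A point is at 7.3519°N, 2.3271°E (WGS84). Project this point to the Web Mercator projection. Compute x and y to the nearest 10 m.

Web Mercator is spherical with R = a = 6378137 m.
x = R·λ = 6378137 × 0.040615557 = 259051.587 m.
y = R·ln tan(π/4 + φ/2) = 6378137 × 0.128668429 = 820664.865 m.

x 259050 m, y 820660 m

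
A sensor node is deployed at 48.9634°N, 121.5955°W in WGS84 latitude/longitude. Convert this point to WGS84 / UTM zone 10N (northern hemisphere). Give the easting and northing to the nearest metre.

E 602803 m, N 5424338 m

Zone 10 central meridian λ₀ = 6×10 − 183 = -123°; Δλ = +1.4045°.
Transverse Mercator on WGS84 with k₀ = 0.9996 gives E = 602802.518 m, N = 5424337.646 m.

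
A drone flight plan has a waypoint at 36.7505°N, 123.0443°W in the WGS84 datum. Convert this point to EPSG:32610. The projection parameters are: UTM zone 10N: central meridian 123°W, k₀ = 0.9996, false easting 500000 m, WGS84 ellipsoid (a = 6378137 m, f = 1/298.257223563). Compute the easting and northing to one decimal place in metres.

E 496045.5 m, N 4067196.0 m

Zone 10 central meridian λ₀ = 6×10 − 183 = -123°; Δλ = -0.0443°.
Transverse Mercator on WGS84 with k₀ = 0.9996 gives E = 496045.519 m, N = 4067196.022 m.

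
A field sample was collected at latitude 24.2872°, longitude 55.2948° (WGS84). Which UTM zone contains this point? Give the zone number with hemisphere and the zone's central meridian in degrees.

UTM zone = ⌊(λ + 180)/6⌋ + 1; 55.2948° ∈ [54°, 60°) → zone 40.
Hemisphere: N (φ ≥ 0).
Central meridian λ₀ = 6×40 − 183 = 57°.

Zone 40N, central meridian 57°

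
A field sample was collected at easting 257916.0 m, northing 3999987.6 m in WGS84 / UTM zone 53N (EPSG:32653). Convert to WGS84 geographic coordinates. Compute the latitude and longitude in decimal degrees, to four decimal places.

lat 36.1144°, lon 132.3104°

Zone 53N: λ₀ = 135°, k₀ = 0.9996, false easting 500000 m.
Meridian distance M = (N − FN)/k₀ = 4001588.2 m.
Inverse transverse Mercator on WGS84 gives φ = 36.11439996°, λ = 132.31040038°.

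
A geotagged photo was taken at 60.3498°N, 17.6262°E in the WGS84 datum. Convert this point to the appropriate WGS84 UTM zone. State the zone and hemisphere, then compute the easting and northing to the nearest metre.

Longitude 17.6262° lies in the 6° band [12°, 18°), giving zone 33; latitude is north of the equator, so 33N.
Zone 33 central meridian λ₀ = 6×33 − 183 = 15°; Δλ = +2.6262°.
Transverse Mercator on WGS84 with k₀ = 0.9996 gives E = 644908.313 m, N = 6693255.562 m.

Zone 33N: E 644908 m, N 6693256 m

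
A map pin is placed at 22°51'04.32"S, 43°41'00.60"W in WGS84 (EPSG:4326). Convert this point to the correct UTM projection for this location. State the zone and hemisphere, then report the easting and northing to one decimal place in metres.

Longitude -43.6835° lies in the 6° band [-48°, -42°), giving zone 23; latitude is south of the equator, so 23S.
Zone 23 central meridian λ₀ = 6×23 − 183 = -45°; Δλ = +1.3165°.
Transverse Mercator on WGS84 with k₀ = 0.9996 gives E = 635072.720 m, N = 7472349.502 m.

Zone 23S: E 635072.7 m, N 7472349.5 m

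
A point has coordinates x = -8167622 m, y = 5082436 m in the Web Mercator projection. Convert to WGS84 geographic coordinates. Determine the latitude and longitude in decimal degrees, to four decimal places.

R = 6378137 m. λ = x/R = -73.37099678°.
φ = 2·arctan(exp(y/R)) − 90° = 2·arctan(2.21855) − 90° = 41.47350214°.

lat 41.4735°, lon -73.3710°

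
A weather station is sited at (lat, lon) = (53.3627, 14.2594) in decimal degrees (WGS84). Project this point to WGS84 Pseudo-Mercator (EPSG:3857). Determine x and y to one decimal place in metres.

Web Mercator is spherical with R = a = 6378137 m.
x = R·λ = 6378137 × 0.248873479 = 1587349.147 m.
y = R·ln tan(π/4 + φ/2) = 6378137 × 1.105396676 = 7050371.442 m.

x 1587349.1 m, y 7050371.4 m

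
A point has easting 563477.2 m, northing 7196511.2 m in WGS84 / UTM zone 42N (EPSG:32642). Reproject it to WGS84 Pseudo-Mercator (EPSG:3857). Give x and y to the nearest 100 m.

x 7830300 m, y 9578600 m

Unproject from UTM 42N (λ₀ = 69°) → φ = 64.88680025°, λ = 70.34050036°.
Web Mercator (R = 6378137 m): x = 7830268.682 m, y = 9578617.172 m.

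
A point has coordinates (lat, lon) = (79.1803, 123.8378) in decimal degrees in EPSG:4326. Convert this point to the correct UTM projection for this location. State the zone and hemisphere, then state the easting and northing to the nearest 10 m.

Zone 51N: E 517560 m, N 8790220 m

Longitude 123.8378° lies in the 6° band [120°, 126°), giving zone 51; latitude is north of the equator, so 51N.
Zone 51 central meridian λ₀ = 6×51 − 183 = 123°; Δλ = +0.8378°.
Transverse Mercator on WGS84 with k₀ = 0.9996 gives E = 517556.533 m, N = 8790223.175 m.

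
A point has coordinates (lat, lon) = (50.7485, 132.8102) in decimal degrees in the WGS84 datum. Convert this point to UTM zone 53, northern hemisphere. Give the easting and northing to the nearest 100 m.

E 345500 m, N 5624100 m

Zone 53 central meridian λ₀ = 6×53 − 183 = 135°; Δλ = -2.1898°.
Transverse Mercator on WGS84 with k₀ = 0.9996 gives E = 345520.879 m, N = 5624144.233 m.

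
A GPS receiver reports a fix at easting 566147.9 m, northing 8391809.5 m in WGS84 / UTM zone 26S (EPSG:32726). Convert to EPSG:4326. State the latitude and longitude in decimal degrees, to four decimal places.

lat -14.5459°, lon -26.3860°

Zone 26S: λ₀ = -27°, k₀ = 0.9996, false easting 500000 m, false northing 10000000 m.
Meridian distance M = (N − FN)/k₀ = -1608834.0 m.
Inverse transverse Mercator on WGS84 gives φ = -14.54589974°, λ = -26.38600037°.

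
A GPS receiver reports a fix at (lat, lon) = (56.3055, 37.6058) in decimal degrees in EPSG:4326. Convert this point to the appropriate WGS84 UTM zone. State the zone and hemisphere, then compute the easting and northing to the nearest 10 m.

Longitude 37.6058° lies in the 6° band [36°, 42°), giving zone 37; latitude is north of the equator, so 37N.
Zone 37 central meridian λ₀ = 6×37 − 183 = 39°; Δλ = -1.3942°.
Transverse Mercator on WGS84 with k₀ = 0.9996 gives E = 413737.227 m, N = 6240955.045 m.

Zone 37N: E 413740 m, N 6240960 m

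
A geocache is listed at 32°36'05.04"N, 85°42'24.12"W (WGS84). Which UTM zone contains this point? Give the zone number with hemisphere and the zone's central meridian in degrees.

Zone 16N, central meridian -87°

UTM zone = ⌊(λ + 180)/6⌋ + 1; -85.7067° ∈ [-90°, -84°) → zone 16.
Hemisphere: N (φ ≥ 0).
Central meridian λ₀ = 6×16 − 183 = -87°.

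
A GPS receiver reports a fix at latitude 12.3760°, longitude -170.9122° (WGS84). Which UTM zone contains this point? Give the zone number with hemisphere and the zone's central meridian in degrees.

Zone 2N, central meridian -171°

UTM zone = ⌊(λ + 180)/6⌋ + 1; -170.9122° ∈ [-174°, -168°) → zone 2.
Hemisphere: N (φ ≥ 0).
Central meridian λ₀ = 6×2 − 183 = -171°.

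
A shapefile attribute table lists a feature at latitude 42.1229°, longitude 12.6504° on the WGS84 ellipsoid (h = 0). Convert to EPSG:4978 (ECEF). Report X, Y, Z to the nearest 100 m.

WGS84: a = 6378137 m, e² = 0.006694380; N(φ) = a/√(1−e²sin²φ) = 6387762.938 m.
X = (N+h)·cosφ·cosλ = 4622839.968 m; Y = (N+h)·cosφ·sinλ = 1037597.639 m; Z = (N(1−e²)+h)·sinφ = 4255738.741 m.

X 4622800 m, Y 1037600 m, Z 4255700 m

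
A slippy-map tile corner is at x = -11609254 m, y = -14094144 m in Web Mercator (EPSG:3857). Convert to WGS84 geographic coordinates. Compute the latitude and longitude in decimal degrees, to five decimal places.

R = 6378137 m. λ = x/R = -104.28770305°.
φ = 2·arctan(exp(y/R)) − 90° = 2·arctan(0.10973) − 90° = -77.47630009°.

lat -77.47630°, lon -104.28770°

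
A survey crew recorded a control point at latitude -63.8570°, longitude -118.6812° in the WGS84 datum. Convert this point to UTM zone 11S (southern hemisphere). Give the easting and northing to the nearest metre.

Zone 11 central meridian λ₀ = 6×11 − 183 = -117°; Δλ = -1.6812°.
Transverse Mercator on WGS84 with k₀ = 0.9996 gives E = 417356.127 m, N = 2917832.007 m.

E 417356 m, N 2917832 m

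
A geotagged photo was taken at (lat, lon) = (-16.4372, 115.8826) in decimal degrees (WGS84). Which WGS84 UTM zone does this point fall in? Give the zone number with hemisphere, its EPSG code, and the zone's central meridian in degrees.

Zone 50S (EPSG:32750), central meridian 117°

UTM zone = ⌊(λ + 180)/6⌋ + 1; 115.8826° ∈ [114°, 120°) → zone 50.
Hemisphere: S (φ < 0).
Central meridian λ₀ = 6×50 − 183 = 117°.
EPSG code: 32750.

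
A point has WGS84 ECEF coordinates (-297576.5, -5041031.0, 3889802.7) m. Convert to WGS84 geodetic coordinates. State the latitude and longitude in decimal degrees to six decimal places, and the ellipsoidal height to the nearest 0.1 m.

lat 37.792700°, lon -93.378300°, h 4105.3 m

λ = atan2(Y, X) = -93.37829991°; p = √(X²+Y²) = 5049806.5 m.
Bowring's method on WGS84 (a = 6378137 m, b = 6356752.314 m) gives φ = 37.79270038°, h = 4105.299 m.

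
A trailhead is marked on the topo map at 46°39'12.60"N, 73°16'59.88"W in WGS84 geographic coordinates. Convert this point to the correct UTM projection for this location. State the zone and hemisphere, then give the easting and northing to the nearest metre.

Zone 18N: E 631353 m, N 5168091 m

Longitude -73.2833° lies in the 6° band [-78°, -72°), giving zone 18; latitude is north of the equator, so 18N.
Zone 18 central meridian λ₀ = 6×18 − 183 = -75°; Δλ = +1.7167°.
Transverse Mercator on WGS84 with k₀ = 0.9996 gives E = 631353.351 m, N = 5168091.224 m.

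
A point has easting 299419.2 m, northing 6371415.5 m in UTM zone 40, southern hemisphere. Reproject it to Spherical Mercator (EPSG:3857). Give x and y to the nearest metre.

Unproject from UTM 40S (λ₀ = 57°) → φ = -32.77690018°, λ = 54.85840009°.
Web Mercator (R = 6378137 m): x = 6106809.164 m, y = -3865728.497 m.

x 6106809 m, y -3865728 m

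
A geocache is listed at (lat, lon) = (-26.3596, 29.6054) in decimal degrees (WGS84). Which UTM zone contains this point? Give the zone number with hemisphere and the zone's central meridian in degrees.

Zone 35S, central meridian 27°

UTM zone = ⌊(λ + 180)/6⌋ + 1; 29.6054° ∈ [24°, 30°) → zone 35.
Hemisphere: S (φ < 0).
Central meridian λ₀ = 6×35 − 183 = 27°.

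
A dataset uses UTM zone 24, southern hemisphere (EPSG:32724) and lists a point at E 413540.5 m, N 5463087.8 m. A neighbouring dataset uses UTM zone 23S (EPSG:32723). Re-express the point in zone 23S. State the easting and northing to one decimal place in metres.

UTM 24S → geographic: φ = -40.97880012°, λ = -40.02770012°.
UTM 23S (λ₀ = -45°) forward: E = 918386.080 m, N = 5451674.907 m.

E 918386.1 m, N 5451674.9 m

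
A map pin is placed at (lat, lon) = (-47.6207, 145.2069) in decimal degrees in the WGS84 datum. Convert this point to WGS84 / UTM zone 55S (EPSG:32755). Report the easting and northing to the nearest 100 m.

E 365300 m, N 4724300 m

Zone 55 central meridian λ₀ = 6×55 − 183 = 147°; Δλ = -1.7931°.
Transverse Mercator on WGS84 with k₀ = 0.9996 gives E = 365267.283 m, N = 4724298.380 m.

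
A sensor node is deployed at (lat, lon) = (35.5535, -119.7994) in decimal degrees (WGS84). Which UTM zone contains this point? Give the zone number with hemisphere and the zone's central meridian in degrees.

UTM zone = ⌊(λ + 180)/6⌋ + 1; -119.7994° ∈ [-120°, -114°) → zone 11.
Hemisphere: N (φ ≥ 0).
Central meridian λ₀ = 6×11 − 183 = -117°.

Zone 11N, central meridian -117°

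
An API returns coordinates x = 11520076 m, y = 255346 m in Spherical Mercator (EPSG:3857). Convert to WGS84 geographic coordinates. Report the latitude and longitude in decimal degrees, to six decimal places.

R = 6378137 m. λ = x/R = 103.48660345°.
φ = 2·arctan(exp(y/R)) − 90° = 2·arctan(1.04085) − 90° = 2.29319965°.

lat 2.293200°, lon 103.486603°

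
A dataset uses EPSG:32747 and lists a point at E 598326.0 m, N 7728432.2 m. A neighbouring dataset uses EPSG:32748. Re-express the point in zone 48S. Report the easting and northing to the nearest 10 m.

E -27660 m, N 7720530 m

UTM 47S → geographic: φ = -20.54040007°, λ = 99.94320042°.
UTM 48S (λ₀ = 105°) forward: E = -27659.031 m, N = 7720531.390 m.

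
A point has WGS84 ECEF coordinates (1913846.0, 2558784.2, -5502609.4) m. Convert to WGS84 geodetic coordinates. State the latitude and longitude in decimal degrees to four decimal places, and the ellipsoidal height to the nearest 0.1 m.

lat -60.0233°, lon 53.2053°, h 963.7 m

λ = atan2(Y, X) = 53.20530020°; p = √(X²+Y²) = 3195337.7 m.
Bowring's method on WGS84 (a = 6378137 m, b = 6356752.314 m) gives φ = -60.02329990°, h = 963.687 m.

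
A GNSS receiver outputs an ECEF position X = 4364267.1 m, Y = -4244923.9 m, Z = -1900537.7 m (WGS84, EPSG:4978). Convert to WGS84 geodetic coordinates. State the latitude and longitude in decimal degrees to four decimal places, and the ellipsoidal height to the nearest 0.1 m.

lat -17.4464°, lon -44.2058°, h 1720.9 m

λ = atan2(Y, X) = -44.20579951°; p = √(X²+Y²) = 6088202.2 m.
Bowring's method on WGS84 (a = 6378137 m, b = 6356752.314 m) gives φ = -17.44639966°, h = 1720.877 m.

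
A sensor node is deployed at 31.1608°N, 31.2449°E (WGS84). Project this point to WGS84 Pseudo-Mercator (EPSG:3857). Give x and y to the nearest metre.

Web Mercator is spherical with R = a = 6378137 m.
x = R·λ = 6378137 × 0.545326379 = 3478166.358 m.
y = R·ln tan(π/4 + φ/2) = 6378137 × 0.572839646 = 3653649.739 m.

x 3478166 m, y 3653650 m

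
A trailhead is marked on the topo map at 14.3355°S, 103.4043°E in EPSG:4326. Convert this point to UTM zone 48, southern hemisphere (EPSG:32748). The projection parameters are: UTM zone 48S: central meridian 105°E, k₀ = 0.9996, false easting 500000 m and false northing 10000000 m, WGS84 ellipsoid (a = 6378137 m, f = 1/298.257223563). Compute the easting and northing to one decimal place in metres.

E 327912.4 m, N 8414575.1 m

Zone 48 central meridian λ₀ = 6×48 − 183 = 105°; Δλ = -1.5957°.
Transverse Mercator on WGS84 with k₀ = 0.9996 gives E = 327912.397 m, N = 8414575.099 m.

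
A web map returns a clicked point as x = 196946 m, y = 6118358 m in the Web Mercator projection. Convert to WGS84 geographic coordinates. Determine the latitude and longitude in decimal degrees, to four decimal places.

R = 6378137 m. λ = x/R = 1.76919602°.
φ = 2·arctan(exp(y/R)) − 90° = 2·arctan(2.60979) − 90° = 48.06909807°.

lat 48.0691°, lon 1.7692°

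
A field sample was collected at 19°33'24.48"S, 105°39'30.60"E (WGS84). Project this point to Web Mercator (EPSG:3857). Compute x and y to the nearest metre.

x 11761850 m, y -2220601 m

Web Mercator is spherical with R = a = 6378137 m.
x = R·λ = 6378137 × 1.844088708 = 11761850.418 m.
y = R·ln tan(π/4 + φ/2) = 6378137 × -0.348158256 = -2220601.052 m.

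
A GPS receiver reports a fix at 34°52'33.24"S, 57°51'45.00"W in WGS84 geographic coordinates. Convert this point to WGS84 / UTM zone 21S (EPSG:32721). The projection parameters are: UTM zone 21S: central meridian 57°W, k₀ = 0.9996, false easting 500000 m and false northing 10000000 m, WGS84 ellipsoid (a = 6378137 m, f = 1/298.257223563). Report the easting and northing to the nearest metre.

E 421176 m, N 6140380 m

Zone 21 central meridian λ₀ = 6×21 − 183 = -57°; Δλ = -0.8625°.
Transverse Mercator on WGS84 with k₀ = 0.9996 gives E = 421175.767 m, N = 6140379.755 m.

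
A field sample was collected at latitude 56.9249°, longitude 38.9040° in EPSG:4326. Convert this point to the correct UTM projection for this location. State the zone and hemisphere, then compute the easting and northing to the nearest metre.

Zone 37N: E 494156 m, N 6309030 m

Longitude 38.9040° lies in the 6° band [36°, 42°), giving zone 37; latitude is north of the equator, so 37N.
Zone 37 central meridian λ₀ = 6×37 − 183 = 39°; Δλ = -0.0960°.
Transverse Mercator on WGS84 with k₀ = 0.9996 gives E = 494156.463 m, N = 6309030.292 m.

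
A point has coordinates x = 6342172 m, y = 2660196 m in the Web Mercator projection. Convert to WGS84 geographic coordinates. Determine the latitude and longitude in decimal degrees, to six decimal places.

R = 6378137 m. λ = x/R = 56.97270042°.
φ = 2·arctan(exp(y/R)) − 90° = 2·arctan(1.51752) − 90° = 23.23279799°.

lat 23.232798°, lon 56.972700°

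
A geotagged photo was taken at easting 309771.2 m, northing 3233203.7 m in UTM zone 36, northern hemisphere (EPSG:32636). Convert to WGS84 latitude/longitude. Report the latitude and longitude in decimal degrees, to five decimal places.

lat 29.21330°, lon 31.04310°

Zone 36N: λ₀ = 33°, k₀ = 0.9996, false easting 500000 m.
Meridian distance M = (N − FN)/k₀ = 3234497.5 m.
Inverse transverse Mercator on WGS84 gives φ = 29.21329998°, λ = 31.04310012°.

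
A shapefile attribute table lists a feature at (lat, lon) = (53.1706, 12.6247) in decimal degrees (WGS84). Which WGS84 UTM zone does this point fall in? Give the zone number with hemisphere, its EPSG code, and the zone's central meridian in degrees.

Zone 33N (EPSG:32633), central meridian 15°

UTM zone = ⌊(λ + 180)/6⌋ + 1; 12.6247° ∈ [12°, 18°) → zone 33.
Hemisphere: N (φ ≥ 0).
Central meridian λ₀ = 6×33 − 183 = 15°.
EPSG code: 32633.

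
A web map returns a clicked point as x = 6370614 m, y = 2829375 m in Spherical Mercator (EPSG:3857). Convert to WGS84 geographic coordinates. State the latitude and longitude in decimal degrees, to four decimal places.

R = 6378137 m. λ = x/R = 57.22819925°.
φ = 2·arctan(exp(y/R)) − 90° = 2·arctan(1.55832) − 90° = 24.62190383°.

lat 24.6219°, lon 57.2282°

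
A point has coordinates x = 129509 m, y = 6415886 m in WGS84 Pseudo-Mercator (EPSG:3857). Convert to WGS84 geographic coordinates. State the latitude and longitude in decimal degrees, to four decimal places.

R = 6378137 m. λ = x/R = 1.16339914°.
φ = 2·arctan(exp(y/R)) − 90° = 2·arctan(2.73442) − 90° = 49.82420082°.

lat 49.8242°, lon 1.1634°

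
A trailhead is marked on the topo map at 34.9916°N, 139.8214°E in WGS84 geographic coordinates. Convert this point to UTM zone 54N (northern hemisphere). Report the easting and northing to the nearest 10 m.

E 392440 m, N 3872750 m

Zone 54 central meridian λ₀ = 6×54 − 183 = 141°; Δλ = -1.1786°.
Transverse Mercator on WGS84 with k₀ = 0.9996 gives E = 392437.191 m, N = 3872746.009 m.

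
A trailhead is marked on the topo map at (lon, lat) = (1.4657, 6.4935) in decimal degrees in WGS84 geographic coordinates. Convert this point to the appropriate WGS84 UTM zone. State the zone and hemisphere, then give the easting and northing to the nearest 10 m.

Longitude 1.4657° lies in the 6° band [0°, 6°), giving zone 31; latitude is north of the equator, so 31N.
Zone 31 central meridian λ₀ = 6×31 − 183 = 3°; Δλ = -1.5343°.
Transverse Mercator on WGS84 with k₀ = 0.9996 gives E = 330338.950 m, N = 718014.582 m.

Zone 31N: E 330340 m, N 718010 m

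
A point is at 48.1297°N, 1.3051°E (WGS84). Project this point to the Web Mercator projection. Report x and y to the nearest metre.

x 145283 m, y 6128459 m

Web Mercator is spherical with R = a = 6378137 m.
x = R·λ = 6378137 × 0.022778292 = 145283.067 m.
y = R·ln tan(π/4 + φ/2) = 6378137 × 0.960854162 = 6128459.481 m.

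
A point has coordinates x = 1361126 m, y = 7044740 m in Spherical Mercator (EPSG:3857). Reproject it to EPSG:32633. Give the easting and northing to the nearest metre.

E 315370 m, N 5912844 m

Web Mercator inverse (R = 6378137 m) → φ = 53.33250099°, λ = 12.22720289°.
UTM 33N forward: E = 315369.916 m, N = 5912844.238 m.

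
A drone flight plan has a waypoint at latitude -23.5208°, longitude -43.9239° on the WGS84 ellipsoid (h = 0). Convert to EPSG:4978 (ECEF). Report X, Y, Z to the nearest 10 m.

X 4214490 m, Y -4059080 m, Z -2529710 m

WGS84: a = 6378137 m, e² = 0.006694380; N(φ) = a/√(1−e²sin²φ) = 6381539.874 m.
X = (N+h)·cosφ·cosλ = 4214490.439 m; Y = (N+h)·cosφ·sinλ = -4059082.161 m; Z = (N(1−e²)+h)·sinφ = -2529708.489 m.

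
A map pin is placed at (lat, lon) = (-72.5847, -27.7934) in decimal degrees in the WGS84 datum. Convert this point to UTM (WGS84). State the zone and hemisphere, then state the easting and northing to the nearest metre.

Zone 26S: E 473496 m, N 1945672 m

Longitude -27.7934° lies in the 6° band [-30°, -24°), giving zone 26; latitude is south of the equator, so 26S.
Zone 26 central meridian λ₀ = 6×26 − 183 = -27°; Δλ = -0.7934°.
Transverse Mercator on WGS84 with k₀ = 0.9996 gives E = 473496.325 m, N = 1945672.065 m.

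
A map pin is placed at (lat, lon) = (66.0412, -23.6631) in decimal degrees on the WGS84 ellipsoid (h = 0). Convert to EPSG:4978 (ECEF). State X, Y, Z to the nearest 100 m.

X 2378900 m, Y -1042400 m, Z 5805800 m

WGS84: a = 6378137 m, e² = 0.006694380; N(φ) = a/√(1−e²sin²φ) = 6396040.501 m.
X = (N+h)·cosφ·cosλ = 2378923.921 m; Y = (N+h)·cosφ·sinλ = -1042447.793 m; Z = (N(1−e²)+h)·sinφ = 5805814.645 m.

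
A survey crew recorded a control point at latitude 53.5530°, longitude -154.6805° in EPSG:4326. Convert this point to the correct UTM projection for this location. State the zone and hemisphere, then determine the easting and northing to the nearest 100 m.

Longitude -154.6805° lies in the 6° band [-156°, -150°), giving zone 5; latitude is north of the equator, so 5N.
Zone 5 central meridian λ₀ = 6×5 − 183 = -153°; Δλ = -1.6805°.
Transverse Mercator on WGS84 with k₀ = 0.9996 gives E = 388671.968 m, N = 5935103.559 m.

Zone 5N: E 388700 m, N 5935100 m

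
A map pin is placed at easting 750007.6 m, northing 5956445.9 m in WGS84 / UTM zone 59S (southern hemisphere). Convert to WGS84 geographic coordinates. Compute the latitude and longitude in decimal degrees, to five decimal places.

lat -36.50470°, lon 173.79150°

Zone 59S: λ₀ = 171°, k₀ = 0.9996, false easting 500000 m, false northing 10000000 m.
Meridian distance M = (N − FN)/k₀ = -4045172.2 m.
Inverse transverse Mercator on WGS84 gives φ = -36.50469973°, λ = 173.79150038°.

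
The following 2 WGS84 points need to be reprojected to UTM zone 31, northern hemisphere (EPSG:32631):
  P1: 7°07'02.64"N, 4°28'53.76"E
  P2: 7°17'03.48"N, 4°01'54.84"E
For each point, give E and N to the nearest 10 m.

UTM zone 31N: λ₀ = 3°, k₀ = 0.9996.
P1 (7.1174°, 4.4816°) → (663620.796, 786989.224) m.
P2 (7.2843°, 4.0319°) → (613910.040, 805307.507) m.

P1: E 663620 m, N 786990 m; P2: E 613910 m, N 805310 m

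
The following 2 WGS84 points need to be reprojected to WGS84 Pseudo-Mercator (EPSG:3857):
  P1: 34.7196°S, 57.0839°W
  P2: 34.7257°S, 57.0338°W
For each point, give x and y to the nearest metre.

P1: x -6354551 m, y -4125841 m; P2: x -6348974 m, y -4126667 m

Web Mercator: x = R·λ, y = R·ln tan(π/4+φ/2), R = 6378137 m.
P1 (-34.7196°, -57.0839°) → (-6354550.680, -4125840.892) m.
P2 (-34.7257°, -57.0338°) → (-6348973.574, -4126667.067) m.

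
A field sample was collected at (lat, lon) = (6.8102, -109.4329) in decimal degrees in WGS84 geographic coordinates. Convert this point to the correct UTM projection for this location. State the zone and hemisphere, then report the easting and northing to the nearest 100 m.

Longitude -109.4329° lies in the 6° band [-114°, -108°), giving zone 12; latitude is north of the equator, so 12N.
Zone 12 central meridian λ₀ = 6×12 − 183 = -111°; Δλ = +1.5671°.
Transverse Mercator on WGS84 with k₀ = 0.9996 gives E = 673177.926 m, N = 753048.105 m.

Zone 12N: E 673200 m, N 753000 m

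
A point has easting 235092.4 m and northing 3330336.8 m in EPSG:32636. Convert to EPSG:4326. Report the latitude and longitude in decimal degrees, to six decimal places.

lat 30.075500°, lon 30.251800°

Zone 36N: λ₀ = 33°, k₀ = 0.9996, false easting 500000 m.
Meridian distance M = (N − FN)/k₀ = 3331669.5 m.
Inverse transverse Mercator on WGS84 gives φ = 30.07550014°, λ = 30.25179985°.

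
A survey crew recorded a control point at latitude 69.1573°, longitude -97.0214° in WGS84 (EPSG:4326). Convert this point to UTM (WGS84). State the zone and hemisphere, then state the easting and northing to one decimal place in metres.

Zone 14N: E 578555.1 m, N 7673169.7 m

Longitude -97.0214° lies in the 6° band [-102°, -96°), giving zone 14; latitude is north of the equator, so 14N.
Zone 14 central meridian λ₀ = 6×14 − 183 = -99°; Δλ = +1.9786°.
Transverse Mercator on WGS84 with k₀ = 0.9996 gives E = 578555.145 m, N = 7673169.735 m.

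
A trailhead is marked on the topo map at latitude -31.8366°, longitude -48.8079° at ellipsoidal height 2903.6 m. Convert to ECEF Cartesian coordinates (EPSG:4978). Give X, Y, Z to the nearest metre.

X 3573555 m, Y -4083175 m, Z -3346584 m

WGS84: a = 6378137 m, e² = 0.006694380; N(φ) = a/√(1−e²sin²φ) = 6384085.727 m.
X = (N+h)·cosφ·cosλ = 3573554.885 m; Y = (N+h)·cosφ·sinλ = -4083174.687 m; Z = (N(1−e²)+h)·sinφ = -3346583.904 m.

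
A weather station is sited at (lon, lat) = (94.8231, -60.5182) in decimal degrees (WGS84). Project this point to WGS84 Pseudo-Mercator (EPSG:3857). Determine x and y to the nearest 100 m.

x 10555700 m, y -8516000 m

Web Mercator is spherical with R = a = 6378137 m.
x = R·λ = 6378137 × 1.654975302 = 10555659.207 m.
y = R·ln tan(π/4 + φ/2) = 6378137 × -1.335189919 = -8516024.222 m.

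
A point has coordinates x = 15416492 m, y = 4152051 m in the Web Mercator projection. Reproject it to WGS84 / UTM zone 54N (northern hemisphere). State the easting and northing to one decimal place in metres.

Web Mercator inverse (R = 6378137 m) → φ = 34.91290079°, λ = 138.48870391°.
UTM 54N forward: E = 270571.972 m, N = 3866262.908 m.

E 270572.0 m, N 3866262.9 m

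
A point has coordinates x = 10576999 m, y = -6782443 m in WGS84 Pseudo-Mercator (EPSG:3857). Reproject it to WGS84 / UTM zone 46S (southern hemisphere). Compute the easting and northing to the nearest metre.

E 638612 m, N 4247932 m

Web Mercator inverse (R = 6378137 m) → φ = -51.90209890°, λ = 95.01479862°.
UTM 46S forward: E = 638611.758 m, N = 4247932.266 m.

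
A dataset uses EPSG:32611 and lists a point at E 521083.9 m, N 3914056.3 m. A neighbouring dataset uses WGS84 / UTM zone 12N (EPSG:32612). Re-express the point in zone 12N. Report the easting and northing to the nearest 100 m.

E -24200 m, N 3929300 m

UTM 11N → geographic: φ = 35.36960026°, λ = -116.76789948°.
UTM 12N (λ₀ = -111°) forward: E = -24246.543 m, N = 3929336.424 m.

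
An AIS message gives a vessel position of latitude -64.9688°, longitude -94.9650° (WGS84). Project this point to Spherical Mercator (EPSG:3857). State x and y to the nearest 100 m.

x -10571500 m, y -9600200 m

Web Mercator is spherical with R = a = 6378137 m.
x = R·λ = 6378137 × -1.657451924 = -10571455.443 m.
y = R·ln tan(π/4 + φ/2) = 6378137 × -1.505166491 = -9600158.088 m.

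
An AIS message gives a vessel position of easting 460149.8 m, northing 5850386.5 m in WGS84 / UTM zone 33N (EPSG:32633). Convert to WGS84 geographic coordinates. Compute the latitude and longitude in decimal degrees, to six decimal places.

Zone 33N: λ₀ = 15°, k₀ = 0.9996, false easting 500000 m.
Meridian distance M = (N − FN)/k₀ = 5852727.6 m.
Inverse transverse Mercator on WGS84 gives φ = 52.80179979°, λ = 14.40889957°.

lat 52.801800°, lon 14.408900°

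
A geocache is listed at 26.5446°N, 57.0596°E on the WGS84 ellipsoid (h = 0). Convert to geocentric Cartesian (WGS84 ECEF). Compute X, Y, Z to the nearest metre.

WGS84: a = 6378137 m, e² = 0.006694380; N(φ) = a/√(1−e²sin²φ) = 6382404.953 m.
X = (N+h)·cosφ·cosλ = 3104696.453 m; Y = (N+h)·cosφ·sinλ = 4791718.189 m; Z = (N(1−e²)+h)·sinφ = 2833166.341 m.

X 3104696 m, Y 4791718 m, Z 2833166 m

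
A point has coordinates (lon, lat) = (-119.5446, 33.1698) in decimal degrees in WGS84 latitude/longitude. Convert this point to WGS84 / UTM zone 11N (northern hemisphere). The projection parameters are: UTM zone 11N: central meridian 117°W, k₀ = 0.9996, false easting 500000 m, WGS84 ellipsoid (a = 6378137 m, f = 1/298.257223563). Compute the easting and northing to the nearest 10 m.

E 262720 m, N 3673000 m

Zone 11 central meridian λ₀ = 6×11 − 183 = -117°; Δλ = -2.5446°.
Transverse Mercator on WGS84 with k₀ = 0.9996 gives E = 262718.889 m, N = 3672995.193 m.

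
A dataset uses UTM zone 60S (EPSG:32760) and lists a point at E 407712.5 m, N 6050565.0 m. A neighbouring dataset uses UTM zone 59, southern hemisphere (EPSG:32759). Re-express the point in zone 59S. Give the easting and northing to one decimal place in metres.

UTM 60S → geographic: φ = -35.68450022°, λ = 175.98009966°.
UTM 59S (λ₀ = 171°) forward: E = 950808.075 m, N = 6039598.907 m.

E 950808.1 m, N 6039598.9 m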